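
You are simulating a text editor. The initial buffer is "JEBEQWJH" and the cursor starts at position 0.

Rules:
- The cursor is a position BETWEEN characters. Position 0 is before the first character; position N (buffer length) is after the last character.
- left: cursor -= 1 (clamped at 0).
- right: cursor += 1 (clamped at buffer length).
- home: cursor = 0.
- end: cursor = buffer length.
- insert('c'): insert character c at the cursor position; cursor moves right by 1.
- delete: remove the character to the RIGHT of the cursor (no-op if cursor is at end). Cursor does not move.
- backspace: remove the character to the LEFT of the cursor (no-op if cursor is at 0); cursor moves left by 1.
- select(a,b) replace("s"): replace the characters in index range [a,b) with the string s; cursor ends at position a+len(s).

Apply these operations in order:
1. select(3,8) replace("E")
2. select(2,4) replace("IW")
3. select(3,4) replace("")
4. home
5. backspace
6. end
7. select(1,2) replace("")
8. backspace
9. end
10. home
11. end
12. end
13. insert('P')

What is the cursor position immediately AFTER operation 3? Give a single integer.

After op 1 (select(3,8) replace("E")): buf='JEBE' cursor=4
After op 2 (select(2,4) replace("IW")): buf='JEIW' cursor=4
After op 3 (select(3,4) replace("")): buf='JEI' cursor=3

Answer: 3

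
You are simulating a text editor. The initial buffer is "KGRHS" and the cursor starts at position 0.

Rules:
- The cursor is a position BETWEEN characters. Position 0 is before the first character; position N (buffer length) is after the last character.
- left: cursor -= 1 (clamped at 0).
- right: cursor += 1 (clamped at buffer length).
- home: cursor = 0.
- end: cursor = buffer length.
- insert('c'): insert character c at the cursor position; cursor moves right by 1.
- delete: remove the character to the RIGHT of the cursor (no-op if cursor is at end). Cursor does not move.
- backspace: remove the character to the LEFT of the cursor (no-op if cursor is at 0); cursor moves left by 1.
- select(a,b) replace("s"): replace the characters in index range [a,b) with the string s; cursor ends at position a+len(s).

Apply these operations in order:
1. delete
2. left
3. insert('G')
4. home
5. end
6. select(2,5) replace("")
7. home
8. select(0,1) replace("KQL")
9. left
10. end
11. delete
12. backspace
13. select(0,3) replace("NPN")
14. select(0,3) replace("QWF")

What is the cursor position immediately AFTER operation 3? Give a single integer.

Answer: 1

Derivation:
After op 1 (delete): buf='GRHS' cursor=0
After op 2 (left): buf='GRHS' cursor=0
After op 3 (insert('G')): buf='GGRHS' cursor=1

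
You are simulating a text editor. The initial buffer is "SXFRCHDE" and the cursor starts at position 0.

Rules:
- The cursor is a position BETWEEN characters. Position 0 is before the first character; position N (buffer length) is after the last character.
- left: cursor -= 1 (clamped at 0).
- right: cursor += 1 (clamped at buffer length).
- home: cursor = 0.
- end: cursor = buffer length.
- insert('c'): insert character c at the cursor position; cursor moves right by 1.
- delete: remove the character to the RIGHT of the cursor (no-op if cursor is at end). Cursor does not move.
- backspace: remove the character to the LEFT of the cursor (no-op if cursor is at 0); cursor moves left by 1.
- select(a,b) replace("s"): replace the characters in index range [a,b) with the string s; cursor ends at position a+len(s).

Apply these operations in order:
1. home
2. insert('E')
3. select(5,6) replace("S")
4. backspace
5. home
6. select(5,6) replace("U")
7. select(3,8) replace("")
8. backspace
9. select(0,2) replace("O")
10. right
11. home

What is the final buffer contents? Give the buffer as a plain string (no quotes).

After op 1 (home): buf='SXFRCHDE' cursor=0
After op 2 (insert('E')): buf='ESXFRCHDE' cursor=1
After op 3 (select(5,6) replace("S")): buf='ESXFRSHDE' cursor=6
After op 4 (backspace): buf='ESXFRHDE' cursor=5
After op 5 (home): buf='ESXFRHDE' cursor=0
After op 6 (select(5,6) replace("U")): buf='ESXFRUDE' cursor=6
After op 7 (select(3,8) replace("")): buf='ESX' cursor=3
After op 8 (backspace): buf='ES' cursor=2
After op 9 (select(0,2) replace("O")): buf='O' cursor=1
After op 10 (right): buf='O' cursor=1
After op 11 (home): buf='O' cursor=0

Answer: O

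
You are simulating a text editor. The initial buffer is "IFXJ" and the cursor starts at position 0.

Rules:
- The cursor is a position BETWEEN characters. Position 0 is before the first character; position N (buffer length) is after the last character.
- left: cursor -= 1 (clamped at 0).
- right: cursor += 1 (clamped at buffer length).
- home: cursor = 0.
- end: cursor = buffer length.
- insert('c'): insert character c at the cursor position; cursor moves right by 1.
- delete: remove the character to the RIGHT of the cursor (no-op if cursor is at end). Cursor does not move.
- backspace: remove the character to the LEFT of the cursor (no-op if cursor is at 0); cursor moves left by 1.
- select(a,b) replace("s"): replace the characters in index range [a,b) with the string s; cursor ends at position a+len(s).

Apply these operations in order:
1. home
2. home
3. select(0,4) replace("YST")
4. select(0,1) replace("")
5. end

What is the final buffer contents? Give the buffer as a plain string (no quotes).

After op 1 (home): buf='IFXJ' cursor=0
After op 2 (home): buf='IFXJ' cursor=0
After op 3 (select(0,4) replace("YST")): buf='YST' cursor=3
After op 4 (select(0,1) replace("")): buf='ST' cursor=0
After op 5 (end): buf='ST' cursor=2

Answer: ST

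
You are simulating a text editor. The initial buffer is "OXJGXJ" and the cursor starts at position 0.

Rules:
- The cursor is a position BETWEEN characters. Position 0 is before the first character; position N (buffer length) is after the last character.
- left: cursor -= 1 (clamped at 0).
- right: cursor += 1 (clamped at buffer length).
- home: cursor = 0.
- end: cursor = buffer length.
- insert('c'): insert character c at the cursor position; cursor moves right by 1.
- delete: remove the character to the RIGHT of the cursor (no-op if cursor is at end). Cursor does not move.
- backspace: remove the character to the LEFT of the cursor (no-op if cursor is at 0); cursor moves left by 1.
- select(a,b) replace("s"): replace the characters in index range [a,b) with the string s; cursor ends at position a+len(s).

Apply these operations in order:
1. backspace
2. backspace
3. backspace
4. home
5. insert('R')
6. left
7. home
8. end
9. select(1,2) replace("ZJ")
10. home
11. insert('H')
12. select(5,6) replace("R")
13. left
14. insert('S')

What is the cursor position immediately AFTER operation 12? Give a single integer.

Answer: 6

Derivation:
After op 1 (backspace): buf='OXJGXJ' cursor=0
After op 2 (backspace): buf='OXJGXJ' cursor=0
After op 3 (backspace): buf='OXJGXJ' cursor=0
After op 4 (home): buf='OXJGXJ' cursor=0
After op 5 (insert('R')): buf='ROXJGXJ' cursor=1
After op 6 (left): buf='ROXJGXJ' cursor=0
After op 7 (home): buf='ROXJGXJ' cursor=0
After op 8 (end): buf='ROXJGXJ' cursor=7
After op 9 (select(1,2) replace("ZJ")): buf='RZJXJGXJ' cursor=3
After op 10 (home): buf='RZJXJGXJ' cursor=0
After op 11 (insert('H')): buf='HRZJXJGXJ' cursor=1
After op 12 (select(5,6) replace("R")): buf='HRZJXRGXJ' cursor=6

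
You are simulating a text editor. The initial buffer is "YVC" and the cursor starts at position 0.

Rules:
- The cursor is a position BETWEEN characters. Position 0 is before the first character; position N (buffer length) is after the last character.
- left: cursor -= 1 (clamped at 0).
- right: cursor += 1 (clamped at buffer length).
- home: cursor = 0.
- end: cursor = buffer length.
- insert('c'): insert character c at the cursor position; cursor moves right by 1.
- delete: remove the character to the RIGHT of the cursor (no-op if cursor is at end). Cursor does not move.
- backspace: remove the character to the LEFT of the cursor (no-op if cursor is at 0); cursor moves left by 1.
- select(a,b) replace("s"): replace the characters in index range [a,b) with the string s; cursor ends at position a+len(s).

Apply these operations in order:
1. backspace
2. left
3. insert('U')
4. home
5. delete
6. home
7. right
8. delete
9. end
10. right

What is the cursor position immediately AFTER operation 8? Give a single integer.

Answer: 1

Derivation:
After op 1 (backspace): buf='YVC' cursor=0
After op 2 (left): buf='YVC' cursor=0
After op 3 (insert('U')): buf='UYVC' cursor=1
After op 4 (home): buf='UYVC' cursor=0
After op 5 (delete): buf='YVC' cursor=0
After op 6 (home): buf='YVC' cursor=0
After op 7 (right): buf='YVC' cursor=1
After op 8 (delete): buf='YC' cursor=1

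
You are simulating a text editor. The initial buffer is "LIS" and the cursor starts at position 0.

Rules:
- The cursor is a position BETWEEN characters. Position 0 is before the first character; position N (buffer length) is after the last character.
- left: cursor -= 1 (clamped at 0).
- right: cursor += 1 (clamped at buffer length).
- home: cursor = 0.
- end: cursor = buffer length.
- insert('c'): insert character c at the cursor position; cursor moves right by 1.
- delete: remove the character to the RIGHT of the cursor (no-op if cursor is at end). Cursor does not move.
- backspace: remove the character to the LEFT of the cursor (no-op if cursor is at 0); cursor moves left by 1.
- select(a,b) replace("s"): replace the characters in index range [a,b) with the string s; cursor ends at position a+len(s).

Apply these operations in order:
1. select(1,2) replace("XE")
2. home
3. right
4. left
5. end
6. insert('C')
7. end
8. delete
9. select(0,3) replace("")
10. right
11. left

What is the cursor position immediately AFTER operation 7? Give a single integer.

After op 1 (select(1,2) replace("XE")): buf='LXES' cursor=3
After op 2 (home): buf='LXES' cursor=0
After op 3 (right): buf='LXES' cursor=1
After op 4 (left): buf='LXES' cursor=0
After op 5 (end): buf='LXES' cursor=4
After op 6 (insert('C')): buf='LXESC' cursor=5
After op 7 (end): buf='LXESC' cursor=5

Answer: 5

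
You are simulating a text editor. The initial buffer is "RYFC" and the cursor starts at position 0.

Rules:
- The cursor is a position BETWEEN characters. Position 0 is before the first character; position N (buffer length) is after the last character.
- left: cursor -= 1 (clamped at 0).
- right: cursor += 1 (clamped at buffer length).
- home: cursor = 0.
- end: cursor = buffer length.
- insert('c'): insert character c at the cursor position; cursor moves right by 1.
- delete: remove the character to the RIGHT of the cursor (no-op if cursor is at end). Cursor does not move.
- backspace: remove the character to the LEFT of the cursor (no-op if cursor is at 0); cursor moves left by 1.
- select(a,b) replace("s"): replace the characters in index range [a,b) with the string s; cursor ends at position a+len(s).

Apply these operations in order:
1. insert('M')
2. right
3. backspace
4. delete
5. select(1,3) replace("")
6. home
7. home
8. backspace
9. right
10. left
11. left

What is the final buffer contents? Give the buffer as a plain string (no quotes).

After op 1 (insert('M')): buf='MRYFC' cursor=1
After op 2 (right): buf='MRYFC' cursor=2
After op 3 (backspace): buf='MYFC' cursor=1
After op 4 (delete): buf='MFC' cursor=1
After op 5 (select(1,3) replace("")): buf='M' cursor=1
After op 6 (home): buf='M' cursor=0
After op 7 (home): buf='M' cursor=0
After op 8 (backspace): buf='M' cursor=0
After op 9 (right): buf='M' cursor=1
After op 10 (left): buf='M' cursor=0
After op 11 (left): buf='M' cursor=0

Answer: M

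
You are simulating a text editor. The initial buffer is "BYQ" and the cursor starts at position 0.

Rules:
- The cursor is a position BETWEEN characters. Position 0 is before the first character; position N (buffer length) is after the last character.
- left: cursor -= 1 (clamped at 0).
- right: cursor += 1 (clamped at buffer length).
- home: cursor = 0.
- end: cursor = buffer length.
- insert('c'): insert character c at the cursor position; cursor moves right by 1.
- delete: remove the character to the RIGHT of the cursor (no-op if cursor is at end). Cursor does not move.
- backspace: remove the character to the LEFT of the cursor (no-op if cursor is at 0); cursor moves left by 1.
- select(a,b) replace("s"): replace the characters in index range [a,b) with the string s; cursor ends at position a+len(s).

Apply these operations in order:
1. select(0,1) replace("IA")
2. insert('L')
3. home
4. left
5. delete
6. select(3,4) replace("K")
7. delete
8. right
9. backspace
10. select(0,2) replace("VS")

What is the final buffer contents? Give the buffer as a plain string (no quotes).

Answer: VSY

Derivation:
After op 1 (select(0,1) replace("IA")): buf='IAYQ' cursor=2
After op 2 (insert('L')): buf='IALYQ' cursor=3
After op 3 (home): buf='IALYQ' cursor=0
After op 4 (left): buf='IALYQ' cursor=0
After op 5 (delete): buf='ALYQ' cursor=0
After op 6 (select(3,4) replace("K")): buf='ALYK' cursor=4
After op 7 (delete): buf='ALYK' cursor=4
After op 8 (right): buf='ALYK' cursor=4
After op 9 (backspace): buf='ALY' cursor=3
After op 10 (select(0,2) replace("VS")): buf='VSY' cursor=2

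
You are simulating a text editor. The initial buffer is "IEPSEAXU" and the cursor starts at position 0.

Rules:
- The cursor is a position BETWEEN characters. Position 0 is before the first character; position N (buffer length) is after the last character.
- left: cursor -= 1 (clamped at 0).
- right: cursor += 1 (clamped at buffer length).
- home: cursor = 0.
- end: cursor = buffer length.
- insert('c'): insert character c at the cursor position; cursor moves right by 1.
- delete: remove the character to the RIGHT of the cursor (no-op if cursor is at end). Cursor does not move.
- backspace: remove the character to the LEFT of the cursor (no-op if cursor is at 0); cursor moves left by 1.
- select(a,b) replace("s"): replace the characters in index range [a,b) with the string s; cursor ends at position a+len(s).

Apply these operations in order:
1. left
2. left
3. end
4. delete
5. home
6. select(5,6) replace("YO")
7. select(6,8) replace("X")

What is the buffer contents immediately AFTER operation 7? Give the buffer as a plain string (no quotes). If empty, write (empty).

After op 1 (left): buf='IEPSEAXU' cursor=0
After op 2 (left): buf='IEPSEAXU' cursor=0
After op 3 (end): buf='IEPSEAXU' cursor=8
After op 4 (delete): buf='IEPSEAXU' cursor=8
After op 5 (home): buf='IEPSEAXU' cursor=0
After op 6 (select(5,6) replace("YO")): buf='IEPSEYOXU' cursor=7
After op 7 (select(6,8) replace("X")): buf='IEPSEYXU' cursor=7

Answer: IEPSEYXU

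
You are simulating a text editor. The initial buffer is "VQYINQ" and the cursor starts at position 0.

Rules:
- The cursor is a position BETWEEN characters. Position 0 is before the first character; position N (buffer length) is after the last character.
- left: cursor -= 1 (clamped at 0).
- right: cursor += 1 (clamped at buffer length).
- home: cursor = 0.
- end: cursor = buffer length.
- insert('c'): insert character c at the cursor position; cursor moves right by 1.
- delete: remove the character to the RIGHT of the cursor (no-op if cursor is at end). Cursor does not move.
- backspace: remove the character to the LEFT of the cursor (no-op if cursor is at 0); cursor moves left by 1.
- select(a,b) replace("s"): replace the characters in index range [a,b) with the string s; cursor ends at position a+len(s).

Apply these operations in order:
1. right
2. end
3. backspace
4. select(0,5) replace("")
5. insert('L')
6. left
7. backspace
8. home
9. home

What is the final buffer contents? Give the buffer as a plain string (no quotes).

After op 1 (right): buf='VQYINQ' cursor=1
After op 2 (end): buf='VQYINQ' cursor=6
After op 3 (backspace): buf='VQYIN' cursor=5
After op 4 (select(0,5) replace("")): buf='(empty)' cursor=0
After op 5 (insert('L')): buf='L' cursor=1
After op 6 (left): buf='L' cursor=0
After op 7 (backspace): buf='L' cursor=0
After op 8 (home): buf='L' cursor=0
After op 9 (home): buf='L' cursor=0

Answer: L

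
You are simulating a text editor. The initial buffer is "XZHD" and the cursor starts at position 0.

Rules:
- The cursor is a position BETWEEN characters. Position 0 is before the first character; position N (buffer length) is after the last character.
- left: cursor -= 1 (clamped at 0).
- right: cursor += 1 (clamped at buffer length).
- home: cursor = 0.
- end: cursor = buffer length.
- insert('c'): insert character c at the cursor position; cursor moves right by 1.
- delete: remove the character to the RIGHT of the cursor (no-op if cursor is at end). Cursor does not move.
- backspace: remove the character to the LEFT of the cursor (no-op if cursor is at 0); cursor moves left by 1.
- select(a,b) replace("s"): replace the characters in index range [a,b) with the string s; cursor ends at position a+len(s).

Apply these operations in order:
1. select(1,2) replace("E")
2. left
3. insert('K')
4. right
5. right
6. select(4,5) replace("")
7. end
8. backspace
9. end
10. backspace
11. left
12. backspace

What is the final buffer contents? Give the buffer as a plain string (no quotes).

After op 1 (select(1,2) replace("E")): buf='XEHD' cursor=2
After op 2 (left): buf='XEHD' cursor=1
After op 3 (insert('K')): buf='XKEHD' cursor=2
After op 4 (right): buf='XKEHD' cursor=3
After op 5 (right): buf='XKEHD' cursor=4
After op 6 (select(4,5) replace("")): buf='XKEH' cursor=4
After op 7 (end): buf='XKEH' cursor=4
After op 8 (backspace): buf='XKE' cursor=3
After op 9 (end): buf='XKE' cursor=3
After op 10 (backspace): buf='XK' cursor=2
After op 11 (left): buf='XK' cursor=1
After op 12 (backspace): buf='K' cursor=0

Answer: K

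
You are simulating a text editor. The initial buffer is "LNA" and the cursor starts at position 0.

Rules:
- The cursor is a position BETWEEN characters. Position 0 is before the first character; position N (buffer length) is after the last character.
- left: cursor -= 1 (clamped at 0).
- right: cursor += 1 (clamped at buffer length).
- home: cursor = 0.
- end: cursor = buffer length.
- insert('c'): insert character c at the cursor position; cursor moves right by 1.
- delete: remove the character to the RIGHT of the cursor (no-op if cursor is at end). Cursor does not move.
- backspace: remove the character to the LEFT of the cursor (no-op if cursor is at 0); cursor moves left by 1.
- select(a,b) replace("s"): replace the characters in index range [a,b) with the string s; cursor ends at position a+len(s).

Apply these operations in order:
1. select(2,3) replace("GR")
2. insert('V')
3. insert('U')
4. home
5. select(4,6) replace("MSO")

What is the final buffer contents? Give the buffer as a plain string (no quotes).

After op 1 (select(2,3) replace("GR")): buf='LNGR' cursor=4
After op 2 (insert('V')): buf='LNGRV' cursor=5
After op 3 (insert('U')): buf='LNGRVU' cursor=6
After op 4 (home): buf='LNGRVU' cursor=0
After op 5 (select(4,6) replace("MSO")): buf='LNGRMSO' cursor=7

Answer: LNGRMSO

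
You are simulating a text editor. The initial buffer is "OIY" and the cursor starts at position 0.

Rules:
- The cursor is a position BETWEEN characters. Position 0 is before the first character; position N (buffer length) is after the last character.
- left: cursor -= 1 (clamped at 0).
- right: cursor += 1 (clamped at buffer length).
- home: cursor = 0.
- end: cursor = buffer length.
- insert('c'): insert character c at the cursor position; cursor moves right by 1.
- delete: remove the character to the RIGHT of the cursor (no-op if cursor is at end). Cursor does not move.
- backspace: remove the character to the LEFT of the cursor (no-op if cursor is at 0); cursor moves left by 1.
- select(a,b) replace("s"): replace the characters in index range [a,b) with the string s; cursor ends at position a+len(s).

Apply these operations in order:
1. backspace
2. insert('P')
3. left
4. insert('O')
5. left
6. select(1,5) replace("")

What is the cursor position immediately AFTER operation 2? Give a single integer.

After op 1 (backspace): buf='OIY' cursor=0
After op 2 (insert('P')): buf='POIY' cursor=1

Answer: 1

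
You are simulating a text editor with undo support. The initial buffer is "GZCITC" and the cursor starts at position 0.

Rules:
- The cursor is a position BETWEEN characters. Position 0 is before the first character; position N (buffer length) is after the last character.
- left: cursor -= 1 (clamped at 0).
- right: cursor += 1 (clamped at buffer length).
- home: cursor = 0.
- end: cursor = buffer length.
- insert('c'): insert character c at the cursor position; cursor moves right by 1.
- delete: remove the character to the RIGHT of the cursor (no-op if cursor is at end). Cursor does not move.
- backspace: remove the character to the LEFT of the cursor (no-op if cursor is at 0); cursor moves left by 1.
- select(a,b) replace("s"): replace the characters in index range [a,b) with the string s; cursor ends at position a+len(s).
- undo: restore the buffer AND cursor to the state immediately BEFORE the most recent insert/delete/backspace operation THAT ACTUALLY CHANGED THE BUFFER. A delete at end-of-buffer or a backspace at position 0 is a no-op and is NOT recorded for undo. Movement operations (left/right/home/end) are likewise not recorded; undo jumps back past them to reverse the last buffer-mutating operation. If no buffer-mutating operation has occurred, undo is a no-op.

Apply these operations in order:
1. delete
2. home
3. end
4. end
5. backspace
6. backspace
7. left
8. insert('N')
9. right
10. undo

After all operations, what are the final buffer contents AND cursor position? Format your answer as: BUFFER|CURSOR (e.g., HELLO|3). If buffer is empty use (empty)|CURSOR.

After op 1 (delete): buf='ZCITC' cursor=0
After op 2 (home): buf='ZCITC' cursor=0
After op 3 (end): buf='ZCITC' cursor=5
After op 4 (end): buf='ZCITC' cursor=5
After op 5 (backspace): buf='ZCIT' cursor=4
After op 6 (backspace): buf='ZCI' cursor=3
After op 7 (left): buf='ZCI' cursor=2
After op 8 (insert('N')): buf='ZCNI' cursor=3
After op 9 (right): buf='ZCNI' cursor=4
After op 10 (undo): buf='ZCI' cursor=2

Answer: ZCI|2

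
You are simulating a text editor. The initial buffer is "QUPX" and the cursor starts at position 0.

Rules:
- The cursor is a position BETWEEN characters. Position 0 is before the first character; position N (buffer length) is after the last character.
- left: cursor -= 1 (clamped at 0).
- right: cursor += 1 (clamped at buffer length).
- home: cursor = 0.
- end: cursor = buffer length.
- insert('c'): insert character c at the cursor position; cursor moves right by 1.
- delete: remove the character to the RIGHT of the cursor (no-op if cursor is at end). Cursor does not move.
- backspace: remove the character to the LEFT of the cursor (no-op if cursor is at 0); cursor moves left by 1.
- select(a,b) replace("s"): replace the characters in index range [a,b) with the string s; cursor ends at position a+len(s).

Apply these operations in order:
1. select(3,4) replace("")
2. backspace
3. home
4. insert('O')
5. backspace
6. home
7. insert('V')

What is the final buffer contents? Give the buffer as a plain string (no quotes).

Answer: VQU

Derivation:
After op 1 (select(3,4) replace("")): buf='QUP' cursor=3
After op 2 (backspace): buf='QU' cursor=2
After op 3 (home): buf='QU' cursor=0
After op 4 (insert('O')): buf='OQU' cursor=1
After op 5 (backspace): buf='QU' cursor=0
After op 6 (home): buf='QU' cursor=0
After op 7 (insert('V')): buf='VQU' cursor=1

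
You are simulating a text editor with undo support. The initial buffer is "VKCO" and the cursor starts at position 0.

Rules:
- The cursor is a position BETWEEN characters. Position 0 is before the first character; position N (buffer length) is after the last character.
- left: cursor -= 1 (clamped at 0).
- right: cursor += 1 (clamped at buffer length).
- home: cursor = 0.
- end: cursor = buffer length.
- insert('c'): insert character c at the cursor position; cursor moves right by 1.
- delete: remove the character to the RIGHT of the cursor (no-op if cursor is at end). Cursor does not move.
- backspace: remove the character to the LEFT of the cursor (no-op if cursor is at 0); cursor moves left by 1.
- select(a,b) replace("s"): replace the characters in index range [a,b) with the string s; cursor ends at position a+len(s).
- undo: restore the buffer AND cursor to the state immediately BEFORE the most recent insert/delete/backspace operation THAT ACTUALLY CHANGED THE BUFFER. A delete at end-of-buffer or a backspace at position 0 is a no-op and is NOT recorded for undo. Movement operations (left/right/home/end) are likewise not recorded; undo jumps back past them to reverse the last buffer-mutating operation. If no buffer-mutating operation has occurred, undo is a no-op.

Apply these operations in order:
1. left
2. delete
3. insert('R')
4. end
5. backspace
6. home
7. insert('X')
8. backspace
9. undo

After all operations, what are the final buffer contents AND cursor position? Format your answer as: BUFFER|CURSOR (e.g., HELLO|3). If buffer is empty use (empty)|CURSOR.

Answer: XRKC|1

Derivation:
After op 1 (left): buf='VKCO' cursor=0
After op 2 (delete): buf='KCO' cursor=0
After op 3 (insert('R')): buf='RKCO' cursor=1
After op 4 (end): buf='RKCO' cursor=4
After op 5 (backspace): buf='RKC' cursor=3
After op 6 (home): buf='RKC' cursor=0
After op 7 (insert('X')): buf='XRKC' cursor=1
After op 8 (backspace): buf='RKC' cursor=0
After op 9 (undo): buf='XRKC' cursor=1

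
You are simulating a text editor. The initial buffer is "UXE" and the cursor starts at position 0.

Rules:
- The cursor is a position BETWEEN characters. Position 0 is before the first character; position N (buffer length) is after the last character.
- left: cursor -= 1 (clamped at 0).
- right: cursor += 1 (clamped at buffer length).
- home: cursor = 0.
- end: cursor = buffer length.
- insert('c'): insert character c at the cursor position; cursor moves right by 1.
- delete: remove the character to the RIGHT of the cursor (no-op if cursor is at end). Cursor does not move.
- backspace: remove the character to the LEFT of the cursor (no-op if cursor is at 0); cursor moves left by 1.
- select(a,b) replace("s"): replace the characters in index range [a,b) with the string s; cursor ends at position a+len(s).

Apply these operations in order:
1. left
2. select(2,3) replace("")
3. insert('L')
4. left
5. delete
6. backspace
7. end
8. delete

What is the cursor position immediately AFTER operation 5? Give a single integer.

After op 1 (left): buf='UXE' cursor=0
After op 2 (select(2,3) replace("")): buf='UX' cursor=2
After op 3 (insert('L')): buf='UXL' cursor=3
After op 4 (left): buf='UXL' cursor=2
After op 5 (delete): buf='UX' cursor=2

Answer: 2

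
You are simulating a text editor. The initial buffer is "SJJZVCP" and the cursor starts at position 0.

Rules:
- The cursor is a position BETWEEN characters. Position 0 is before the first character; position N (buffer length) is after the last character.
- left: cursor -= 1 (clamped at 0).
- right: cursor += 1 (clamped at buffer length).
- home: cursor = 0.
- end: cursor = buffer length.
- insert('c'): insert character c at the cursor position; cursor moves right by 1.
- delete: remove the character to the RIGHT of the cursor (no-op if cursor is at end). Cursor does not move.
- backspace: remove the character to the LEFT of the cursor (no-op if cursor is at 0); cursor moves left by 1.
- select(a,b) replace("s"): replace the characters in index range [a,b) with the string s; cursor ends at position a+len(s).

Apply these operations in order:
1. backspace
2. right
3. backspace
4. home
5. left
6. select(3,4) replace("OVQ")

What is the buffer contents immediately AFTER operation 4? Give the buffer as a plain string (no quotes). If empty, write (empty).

After op 1 (backspace): buf='SJJZVCP' cursor=0
After op 2 (right): buf='SJJZVCP' cursor=1
After op 3 (backspace): buf='JJZVCP' cursor=0
After op 4 (home): buf='JJZVCP' cursor=0

Answer: JJZVCP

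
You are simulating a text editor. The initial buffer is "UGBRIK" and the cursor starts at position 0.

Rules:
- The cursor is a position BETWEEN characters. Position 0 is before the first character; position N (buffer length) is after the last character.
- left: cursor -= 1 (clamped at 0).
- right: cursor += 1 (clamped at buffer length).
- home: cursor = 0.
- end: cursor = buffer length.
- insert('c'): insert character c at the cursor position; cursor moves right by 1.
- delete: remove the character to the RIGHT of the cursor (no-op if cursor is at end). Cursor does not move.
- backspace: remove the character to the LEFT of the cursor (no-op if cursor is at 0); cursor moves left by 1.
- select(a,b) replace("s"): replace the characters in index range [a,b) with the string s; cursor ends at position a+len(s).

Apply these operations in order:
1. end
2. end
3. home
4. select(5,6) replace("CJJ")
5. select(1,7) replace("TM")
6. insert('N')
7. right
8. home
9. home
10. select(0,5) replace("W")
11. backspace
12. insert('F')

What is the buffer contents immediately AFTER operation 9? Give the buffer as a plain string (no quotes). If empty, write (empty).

Answer: UTMNJ

Derivation:
After op 1 (end): buf='UGBRIK' cursor=6
After op 2 (end): buf='UGBRIK' cursor=6
After op 3 (home): buf='UGBRIK' cursor=0
After op 4 (select(5,6) replace("CJJ")): buf='UGBRICJJ' cursor=8
After op 5 (select(1,7) replace("TM")): buf='UTMJ' cursor=3
After op 6 (insert('N')): buf='UTMNJ' cursor=4
After op 7 (right): buf='UTMNJ' cursor=5
After op 8 (home): buf='UTMNJ' cursor=0
After op 9 (home): buf='UTMNJ' cursor=0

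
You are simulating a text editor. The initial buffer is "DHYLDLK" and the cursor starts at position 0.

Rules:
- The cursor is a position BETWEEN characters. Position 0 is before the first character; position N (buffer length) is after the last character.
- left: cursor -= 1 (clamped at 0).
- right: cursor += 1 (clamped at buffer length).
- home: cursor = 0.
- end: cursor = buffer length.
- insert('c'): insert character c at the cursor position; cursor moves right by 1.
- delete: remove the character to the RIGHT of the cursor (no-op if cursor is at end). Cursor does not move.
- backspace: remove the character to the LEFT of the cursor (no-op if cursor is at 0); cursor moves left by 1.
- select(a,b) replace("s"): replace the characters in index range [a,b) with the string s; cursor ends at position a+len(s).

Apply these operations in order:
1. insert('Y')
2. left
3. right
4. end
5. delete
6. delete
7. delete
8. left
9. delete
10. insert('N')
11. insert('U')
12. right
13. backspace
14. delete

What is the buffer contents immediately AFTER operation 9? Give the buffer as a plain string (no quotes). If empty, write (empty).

Answer: YDHYLDL

Derivation:
After op 1 (insert('Y')): buf='YDHYLDLK' cursor=1
After op 2 (left): buf='YDHYLDLK' cursor=0
After op 3 (right): buf='YDHYLDLK' cursor=1
After op 4 (end): buf='YDHYLDLK' cursor=8
After op 5 (delete): buf='YDHYLDLK' cursor=8
After op 6 (delete): buf='YDHYLDLK' cursor=8
After op 7 (delete): buf='YDHYLDLK' cursor=8
After op 8 (left): buf='YDHYLDLK' cursor=7
After op 9 (delete): buf='YDHYLDL' cursor=7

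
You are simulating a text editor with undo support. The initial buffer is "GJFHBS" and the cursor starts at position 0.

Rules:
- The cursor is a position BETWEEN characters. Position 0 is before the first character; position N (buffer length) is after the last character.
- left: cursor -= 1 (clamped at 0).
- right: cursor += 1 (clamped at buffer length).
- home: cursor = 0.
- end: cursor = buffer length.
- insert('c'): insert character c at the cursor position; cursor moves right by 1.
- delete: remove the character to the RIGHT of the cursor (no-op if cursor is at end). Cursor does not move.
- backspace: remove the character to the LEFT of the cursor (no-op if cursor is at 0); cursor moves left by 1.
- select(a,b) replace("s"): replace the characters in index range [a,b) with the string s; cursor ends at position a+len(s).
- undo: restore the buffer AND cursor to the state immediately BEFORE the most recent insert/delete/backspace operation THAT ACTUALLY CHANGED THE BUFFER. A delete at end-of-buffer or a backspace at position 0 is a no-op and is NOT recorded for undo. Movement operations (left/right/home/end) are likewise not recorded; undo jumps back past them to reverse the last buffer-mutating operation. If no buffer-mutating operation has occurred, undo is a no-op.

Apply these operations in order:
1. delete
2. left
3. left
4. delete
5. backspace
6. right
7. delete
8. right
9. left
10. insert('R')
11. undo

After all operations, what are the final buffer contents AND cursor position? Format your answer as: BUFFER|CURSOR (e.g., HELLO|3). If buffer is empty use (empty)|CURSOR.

Answer: FBS|1

Derivation:
After op 1 (delete): buf='JFHBS' cursor=0
After op 2 (left): buf='JFHBS' cursor=0
After op 3 (left): buf='JFHBS' cursor=0
After op 4 (delete): buf='FHBS' cursor=0
After op 5 (backspace): buf='FHBS' cursor=0
After op 6 (right): buf='FHBS' cursor=1
After op 7 (delete): buf='FBS' cursor=1
After op 8 (right): buf='FBS' cursor=2
After op 9 (left): buf='FBS' cursor=1
After op 10 (insert('R')): buf='FRBS' cursor=2
After op 11 (undo): buf='FBS' cursor=1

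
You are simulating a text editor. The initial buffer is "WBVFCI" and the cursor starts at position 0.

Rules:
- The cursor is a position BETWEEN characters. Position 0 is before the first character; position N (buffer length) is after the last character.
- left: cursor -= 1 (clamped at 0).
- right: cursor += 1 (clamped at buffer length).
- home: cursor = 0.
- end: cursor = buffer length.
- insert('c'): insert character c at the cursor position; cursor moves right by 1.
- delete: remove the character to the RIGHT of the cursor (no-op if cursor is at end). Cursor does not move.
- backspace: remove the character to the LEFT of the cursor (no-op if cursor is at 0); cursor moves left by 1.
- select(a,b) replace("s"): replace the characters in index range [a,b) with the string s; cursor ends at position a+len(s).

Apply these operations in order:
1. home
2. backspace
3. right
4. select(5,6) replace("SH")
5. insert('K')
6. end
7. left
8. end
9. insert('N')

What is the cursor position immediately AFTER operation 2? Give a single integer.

Answer: 0

Derivation:
After op 1 (home): buf='WBVFCI' cursor=0
After op 2 (backspace): buf='WBVFCI' cursor=0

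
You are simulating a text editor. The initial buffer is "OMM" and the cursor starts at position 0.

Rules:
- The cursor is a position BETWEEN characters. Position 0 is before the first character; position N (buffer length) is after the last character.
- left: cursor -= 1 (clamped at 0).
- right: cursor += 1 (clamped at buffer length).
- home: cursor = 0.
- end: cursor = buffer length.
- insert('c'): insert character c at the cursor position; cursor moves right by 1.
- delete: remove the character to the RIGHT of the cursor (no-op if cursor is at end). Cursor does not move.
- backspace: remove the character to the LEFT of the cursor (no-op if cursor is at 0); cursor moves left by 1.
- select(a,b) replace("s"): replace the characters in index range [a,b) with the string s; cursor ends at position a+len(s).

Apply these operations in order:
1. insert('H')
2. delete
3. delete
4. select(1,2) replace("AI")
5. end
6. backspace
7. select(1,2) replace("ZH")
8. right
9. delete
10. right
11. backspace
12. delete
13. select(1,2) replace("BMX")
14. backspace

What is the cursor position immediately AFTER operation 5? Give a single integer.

After op 1 (insert('H')): buf='HOMM' cursor=1
After op 2 (delete): buf='HMM' cursor=1
After op 3 (delete): buf='HM' cursor=1
After op 4 (select(1,2) replace("AI")): buf='HAI' cursor=3
After op 5 (end): buf='HAI' cursor=3

Answer: 3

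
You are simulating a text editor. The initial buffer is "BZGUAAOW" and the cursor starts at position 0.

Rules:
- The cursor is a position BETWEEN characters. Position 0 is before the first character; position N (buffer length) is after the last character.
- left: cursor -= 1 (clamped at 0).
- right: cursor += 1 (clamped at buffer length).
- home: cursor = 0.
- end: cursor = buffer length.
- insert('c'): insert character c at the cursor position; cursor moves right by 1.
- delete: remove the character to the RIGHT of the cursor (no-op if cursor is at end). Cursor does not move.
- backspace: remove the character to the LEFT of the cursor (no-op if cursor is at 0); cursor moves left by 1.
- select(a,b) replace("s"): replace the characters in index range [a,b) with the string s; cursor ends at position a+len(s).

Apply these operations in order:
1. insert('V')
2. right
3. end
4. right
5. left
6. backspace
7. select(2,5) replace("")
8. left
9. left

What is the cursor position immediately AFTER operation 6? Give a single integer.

After op 1 (insert('V')): buf='VBZGUAAOW' cursor=1
After op 2 (right): buf='VBZGUAAOW' cursor=2
After op 3 (end): buf='VBZGUAAOW' cursor=9
After op 4 (right): buf='VBZGUAAOW' cursor=9
After op 5 (left): buf='VBZGUAAOW' cursor=8
After op 6 (backspace): buf='VBZGUAAW' cursor=7

Answer: 7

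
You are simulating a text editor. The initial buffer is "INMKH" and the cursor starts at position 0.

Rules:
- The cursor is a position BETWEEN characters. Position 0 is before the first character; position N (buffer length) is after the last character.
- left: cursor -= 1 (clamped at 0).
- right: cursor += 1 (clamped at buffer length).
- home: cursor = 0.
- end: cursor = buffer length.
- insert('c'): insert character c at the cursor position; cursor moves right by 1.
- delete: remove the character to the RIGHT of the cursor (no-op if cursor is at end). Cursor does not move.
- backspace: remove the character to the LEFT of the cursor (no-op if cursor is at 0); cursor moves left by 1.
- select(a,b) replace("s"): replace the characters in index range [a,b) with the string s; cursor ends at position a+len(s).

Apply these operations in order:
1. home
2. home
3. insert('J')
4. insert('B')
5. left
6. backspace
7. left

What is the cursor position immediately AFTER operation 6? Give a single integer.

After op 1 (home): buf='INMKH' cursor=0
After op 2 (home): buf='INMKH' cursor=0
After op 3 (insert('J')): buf='JINMKH' cursor=1
After op 4 (insert('B')): buf='JBINMKH' cursor=2
After op 5 (left): buf='JBINMKH' cursor=1
After op 6 (backspace): buf='BINMKH' cursor=0

Answer: 0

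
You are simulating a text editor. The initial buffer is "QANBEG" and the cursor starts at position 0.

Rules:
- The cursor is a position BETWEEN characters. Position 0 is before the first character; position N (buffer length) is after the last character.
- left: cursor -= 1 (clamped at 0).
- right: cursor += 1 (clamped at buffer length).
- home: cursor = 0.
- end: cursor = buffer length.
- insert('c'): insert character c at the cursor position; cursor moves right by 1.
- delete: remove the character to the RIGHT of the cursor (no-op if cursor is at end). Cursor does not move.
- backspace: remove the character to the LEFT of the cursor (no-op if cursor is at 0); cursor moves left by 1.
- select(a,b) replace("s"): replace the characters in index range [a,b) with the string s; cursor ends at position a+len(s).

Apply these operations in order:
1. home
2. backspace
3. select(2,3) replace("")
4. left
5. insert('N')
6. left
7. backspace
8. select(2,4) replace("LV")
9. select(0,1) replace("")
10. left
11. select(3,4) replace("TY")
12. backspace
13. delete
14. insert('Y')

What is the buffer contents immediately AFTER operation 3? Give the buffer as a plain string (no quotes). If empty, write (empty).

Answer: QABEG

Derivation:
After op 1 (home): buf='QANBEG' cursor=0
After op 2 (backspace): buf='QANBEG' cursor=0
After op 3 (select(2,3) replace("")): buf='QABEG' cursor=2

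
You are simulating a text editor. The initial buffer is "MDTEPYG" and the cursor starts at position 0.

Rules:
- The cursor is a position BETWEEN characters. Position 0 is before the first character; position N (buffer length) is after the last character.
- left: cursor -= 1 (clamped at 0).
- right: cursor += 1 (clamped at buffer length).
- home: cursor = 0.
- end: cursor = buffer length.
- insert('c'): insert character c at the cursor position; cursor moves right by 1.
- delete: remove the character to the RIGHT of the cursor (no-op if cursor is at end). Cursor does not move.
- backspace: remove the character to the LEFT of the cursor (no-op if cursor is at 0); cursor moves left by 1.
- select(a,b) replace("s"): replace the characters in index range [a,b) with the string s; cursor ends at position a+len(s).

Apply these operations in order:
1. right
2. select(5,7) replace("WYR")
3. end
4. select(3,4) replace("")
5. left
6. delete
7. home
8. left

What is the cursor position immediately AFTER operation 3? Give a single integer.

Answer: 8

Derivation:
After op 1 (right): buf='MDTEPYG' cursor=1
After op 2 (select(5,7) replace("WYR")): buf='MDTEPWYR' cursor=8
After op 3 (end): buf='MDTEPWYR' cursor=8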